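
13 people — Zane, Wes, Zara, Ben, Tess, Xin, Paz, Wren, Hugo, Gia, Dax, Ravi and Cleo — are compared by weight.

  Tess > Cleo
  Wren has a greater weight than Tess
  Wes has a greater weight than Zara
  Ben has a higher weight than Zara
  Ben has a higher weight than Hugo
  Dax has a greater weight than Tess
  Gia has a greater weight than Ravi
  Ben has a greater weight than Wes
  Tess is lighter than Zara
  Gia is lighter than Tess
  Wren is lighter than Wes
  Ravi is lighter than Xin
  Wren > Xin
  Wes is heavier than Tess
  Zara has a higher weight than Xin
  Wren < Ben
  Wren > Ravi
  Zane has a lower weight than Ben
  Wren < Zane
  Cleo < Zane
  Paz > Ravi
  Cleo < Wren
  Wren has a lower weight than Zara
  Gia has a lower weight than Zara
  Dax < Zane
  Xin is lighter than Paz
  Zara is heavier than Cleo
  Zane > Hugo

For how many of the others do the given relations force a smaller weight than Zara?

6

From Zara the given relations immediately reach Gia, Cleo, Tess, Xin, Wren.
From those, Ravi — 6 in total.
Nothing else is reachable below Zara; 6 in all.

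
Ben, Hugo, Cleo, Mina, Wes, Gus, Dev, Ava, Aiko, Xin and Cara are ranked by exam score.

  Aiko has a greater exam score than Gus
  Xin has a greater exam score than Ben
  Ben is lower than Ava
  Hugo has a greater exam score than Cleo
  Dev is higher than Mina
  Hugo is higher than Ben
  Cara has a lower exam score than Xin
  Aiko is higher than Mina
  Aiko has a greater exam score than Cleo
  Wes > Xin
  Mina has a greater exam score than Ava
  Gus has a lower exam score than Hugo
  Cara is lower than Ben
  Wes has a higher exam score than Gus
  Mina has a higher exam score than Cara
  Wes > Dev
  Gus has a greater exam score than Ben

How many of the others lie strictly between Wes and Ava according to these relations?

The relations place Ava below Wes. An element lies strictly between them when it is forced above Ava and also forced below Wes.
Above Ava: {Mina, Dev, Aiko}. Below Wes: {Cara, Ben, Xin, Mina, Dev, Gus}.
Intersection: {Mina, Dev} — 2.

2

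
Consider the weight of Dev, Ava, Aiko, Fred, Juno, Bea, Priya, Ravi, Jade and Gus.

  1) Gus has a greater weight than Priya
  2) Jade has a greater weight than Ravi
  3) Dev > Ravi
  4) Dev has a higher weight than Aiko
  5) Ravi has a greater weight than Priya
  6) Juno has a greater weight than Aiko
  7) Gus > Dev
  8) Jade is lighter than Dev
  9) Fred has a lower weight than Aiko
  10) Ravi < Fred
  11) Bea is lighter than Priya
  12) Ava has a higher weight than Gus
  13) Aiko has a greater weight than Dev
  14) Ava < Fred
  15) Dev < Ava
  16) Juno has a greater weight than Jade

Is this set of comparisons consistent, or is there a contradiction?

inconsistent

Chaining the given relations yields Dev < Gus < Ava < Fred < Aiko, so Dev < Aiko. But one relation states Aiko < Dev. These cannot both hold.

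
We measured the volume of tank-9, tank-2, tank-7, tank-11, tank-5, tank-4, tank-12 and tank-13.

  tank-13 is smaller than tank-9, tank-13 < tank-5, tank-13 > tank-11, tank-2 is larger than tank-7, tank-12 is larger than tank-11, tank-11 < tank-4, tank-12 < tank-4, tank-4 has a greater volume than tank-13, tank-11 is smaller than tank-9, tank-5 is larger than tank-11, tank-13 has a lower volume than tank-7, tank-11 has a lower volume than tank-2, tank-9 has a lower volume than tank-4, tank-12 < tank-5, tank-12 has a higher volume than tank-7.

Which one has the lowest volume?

Chaining upward from tank-11: directly above it, tank-13, tank-9, tank-12, tank-4, tank-2, tank-5; then tank-7.
That covers every other element, and nothing is given below tank-11, so tank-11 is the lowest volume.

tank-11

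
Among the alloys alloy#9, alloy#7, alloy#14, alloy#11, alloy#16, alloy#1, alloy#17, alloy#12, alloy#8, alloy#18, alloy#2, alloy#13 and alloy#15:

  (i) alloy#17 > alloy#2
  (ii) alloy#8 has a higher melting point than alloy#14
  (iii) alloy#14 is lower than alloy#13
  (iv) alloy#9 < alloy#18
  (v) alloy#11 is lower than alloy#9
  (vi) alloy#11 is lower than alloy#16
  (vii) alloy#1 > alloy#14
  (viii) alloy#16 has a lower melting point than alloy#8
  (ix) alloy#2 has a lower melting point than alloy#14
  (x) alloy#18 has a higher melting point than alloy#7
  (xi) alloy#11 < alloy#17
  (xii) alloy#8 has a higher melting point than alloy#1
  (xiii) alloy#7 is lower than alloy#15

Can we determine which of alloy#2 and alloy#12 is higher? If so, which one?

Following every chain through alloy#2: above alloy#2 we get alloy#14, alloy#1, alloy#13, alloy#8, alloy#17.
alloy#12 is not reached, and no chain runs the other way from alloy#12 to alloy#2.
So the given relations leave the order of alloy#2 and alloy#12 undetermined.

undetermined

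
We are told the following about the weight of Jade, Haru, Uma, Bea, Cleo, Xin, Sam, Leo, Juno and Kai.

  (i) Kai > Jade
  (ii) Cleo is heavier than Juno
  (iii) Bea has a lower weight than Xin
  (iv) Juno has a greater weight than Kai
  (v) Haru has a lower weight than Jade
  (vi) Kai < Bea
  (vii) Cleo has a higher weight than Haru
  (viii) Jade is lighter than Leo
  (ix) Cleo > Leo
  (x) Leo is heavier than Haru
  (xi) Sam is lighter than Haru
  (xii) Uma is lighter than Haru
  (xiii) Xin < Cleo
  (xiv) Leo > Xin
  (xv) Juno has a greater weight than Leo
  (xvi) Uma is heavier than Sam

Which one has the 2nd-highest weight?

The consecutive relations fix a unique order: Sam < Uma < Haru < Jade < Kai < Bea < Xin < Leo < Juno < Cleo.
Counting 2 from the largest end gives Juno.

Juno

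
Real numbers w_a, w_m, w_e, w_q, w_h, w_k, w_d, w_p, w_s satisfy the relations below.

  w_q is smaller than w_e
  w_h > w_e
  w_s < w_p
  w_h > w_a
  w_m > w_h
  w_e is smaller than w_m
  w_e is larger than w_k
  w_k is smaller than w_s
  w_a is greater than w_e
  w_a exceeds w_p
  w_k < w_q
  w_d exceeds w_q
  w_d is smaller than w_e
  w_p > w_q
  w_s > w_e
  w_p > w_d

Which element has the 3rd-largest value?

w_a

Piecing the relations together gives one ordering: w_k < w_q < w_d < w_e < w_s < w_p < w_a < w_h < w_m.
The 3rd largest is w_a.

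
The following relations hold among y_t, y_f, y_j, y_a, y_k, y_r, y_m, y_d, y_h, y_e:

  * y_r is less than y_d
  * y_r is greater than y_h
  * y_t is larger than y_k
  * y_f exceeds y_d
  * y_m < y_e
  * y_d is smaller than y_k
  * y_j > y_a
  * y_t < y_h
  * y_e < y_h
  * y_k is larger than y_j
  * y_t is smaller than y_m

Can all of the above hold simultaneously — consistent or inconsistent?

We have y_d < y_k stated directly, yet also y_k < y_t < y_m < y_e < y_h < y_r < y_d by chaining the others — so y_k < y_d. Contradiction.

inconsistent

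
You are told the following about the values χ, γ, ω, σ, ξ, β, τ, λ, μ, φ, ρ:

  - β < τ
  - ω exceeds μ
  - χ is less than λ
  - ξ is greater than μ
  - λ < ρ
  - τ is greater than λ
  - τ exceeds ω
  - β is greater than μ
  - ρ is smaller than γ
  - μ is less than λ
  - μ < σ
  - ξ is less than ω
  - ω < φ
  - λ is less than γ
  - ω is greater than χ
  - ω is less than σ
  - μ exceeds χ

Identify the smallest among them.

μ is not least since χ < μ; ξ is not least since μ < ξ; λ is not least since χ < λ; ω is not least since ξ < ω; ρ is not least since λ < ρ; β is not least since μ < β; σ is not least since μ < σ; γ is not least since λ < γ; τ is not least since ω < τ; φ is not least since ω < φ.
Only χ has nothing below it, so χ is the smallest.

χ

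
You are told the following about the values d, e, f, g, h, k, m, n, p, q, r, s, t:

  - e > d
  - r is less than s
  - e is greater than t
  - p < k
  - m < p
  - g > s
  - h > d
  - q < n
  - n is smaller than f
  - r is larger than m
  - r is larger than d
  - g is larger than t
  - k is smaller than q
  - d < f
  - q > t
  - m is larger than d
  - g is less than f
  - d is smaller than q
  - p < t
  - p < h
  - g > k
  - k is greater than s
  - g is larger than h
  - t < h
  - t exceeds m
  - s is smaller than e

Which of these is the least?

m is not least since d < m; p is not least since m < p; r is not least since m < r; s is not least since r < s; t is not least since p < t; k is not least since s < k; h is not least since t < h; q is not least since d < q; n is not least since q < n; e is not least since t < e; g is not least since k < g; f is not least since n < f.
Only d has nothing below it, so d is the least.

d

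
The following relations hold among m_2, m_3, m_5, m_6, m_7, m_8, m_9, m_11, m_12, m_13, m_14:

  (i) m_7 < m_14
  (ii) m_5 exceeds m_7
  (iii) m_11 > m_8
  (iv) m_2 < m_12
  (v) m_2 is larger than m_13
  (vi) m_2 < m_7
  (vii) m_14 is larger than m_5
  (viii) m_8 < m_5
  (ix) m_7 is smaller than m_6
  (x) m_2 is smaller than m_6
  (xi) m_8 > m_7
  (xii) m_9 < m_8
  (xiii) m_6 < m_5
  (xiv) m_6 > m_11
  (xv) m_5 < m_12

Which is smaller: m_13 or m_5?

m_13

The relevant relations are m_13 < m_2; m_2 < m_7; m_7 < m_8; m_8 < m_11; m_11 < m_6; m_6 < m_5.
Chaining these gives m_13 < m_2 < m_7 < m_8 < m_11 < m_6 < m_5.
So m_13 < m_5; m_13 is the smaller of the two.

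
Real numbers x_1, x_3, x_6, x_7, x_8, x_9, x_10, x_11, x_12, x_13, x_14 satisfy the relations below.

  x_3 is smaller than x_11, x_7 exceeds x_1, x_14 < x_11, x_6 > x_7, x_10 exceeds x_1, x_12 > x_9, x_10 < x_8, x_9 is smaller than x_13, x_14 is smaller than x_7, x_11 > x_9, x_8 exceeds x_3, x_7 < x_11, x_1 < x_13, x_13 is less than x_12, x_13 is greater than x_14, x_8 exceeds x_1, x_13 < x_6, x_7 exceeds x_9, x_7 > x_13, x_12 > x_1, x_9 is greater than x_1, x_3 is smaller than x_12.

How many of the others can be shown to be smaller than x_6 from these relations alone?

From x_6 the given relations immediately reach x_13, x_7.
From those, x_14, x_1, x_9 — 5 in total.
No other element is forced below x_6 by the given relations, so the count is 5.

5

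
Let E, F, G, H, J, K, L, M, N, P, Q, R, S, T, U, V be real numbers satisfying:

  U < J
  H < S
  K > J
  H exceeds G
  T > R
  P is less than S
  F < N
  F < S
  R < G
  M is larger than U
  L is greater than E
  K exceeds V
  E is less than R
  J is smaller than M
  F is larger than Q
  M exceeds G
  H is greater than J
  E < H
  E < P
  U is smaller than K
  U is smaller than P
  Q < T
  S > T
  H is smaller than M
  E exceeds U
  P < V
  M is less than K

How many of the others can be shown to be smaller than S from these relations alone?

The elements the relations force below S are U, Q, F, E, R, T, J, G, H, P — no chain reaches any other.
That is 10.

10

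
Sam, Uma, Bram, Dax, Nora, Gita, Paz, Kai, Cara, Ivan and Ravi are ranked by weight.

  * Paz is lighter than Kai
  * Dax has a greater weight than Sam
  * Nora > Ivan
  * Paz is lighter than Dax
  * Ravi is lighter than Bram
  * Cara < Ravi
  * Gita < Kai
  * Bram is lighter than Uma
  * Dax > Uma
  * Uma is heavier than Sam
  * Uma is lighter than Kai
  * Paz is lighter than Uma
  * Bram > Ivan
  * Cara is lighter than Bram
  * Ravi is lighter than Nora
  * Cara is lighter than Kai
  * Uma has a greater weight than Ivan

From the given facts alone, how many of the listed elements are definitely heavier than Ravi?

The elements the relations force above Ravi are Bram, Uma, Kai, Dax, Nora — no chain reaches any other.
That is 5.

5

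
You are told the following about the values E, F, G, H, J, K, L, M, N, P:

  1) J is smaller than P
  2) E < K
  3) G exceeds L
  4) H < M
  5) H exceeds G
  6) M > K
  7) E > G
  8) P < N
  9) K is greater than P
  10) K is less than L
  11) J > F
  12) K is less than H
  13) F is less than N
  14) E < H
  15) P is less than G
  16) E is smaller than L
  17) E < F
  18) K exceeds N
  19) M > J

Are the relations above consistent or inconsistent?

inconsistent

We have G < E stated directly, yet also E < F < J < P < N < K < L < G by chaining the others — so E < G. Contradiction.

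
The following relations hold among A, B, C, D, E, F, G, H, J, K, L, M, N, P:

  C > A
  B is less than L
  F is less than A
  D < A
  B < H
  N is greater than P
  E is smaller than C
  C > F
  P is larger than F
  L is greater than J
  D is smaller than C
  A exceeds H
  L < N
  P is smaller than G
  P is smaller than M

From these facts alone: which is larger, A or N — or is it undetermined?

undetermined

Following every chain through A: above A we get C; below A we get F, D, B, H.
N is not reached, and no chain runs the other way from N to A.
So the given relations leave the order of A and N undetermined.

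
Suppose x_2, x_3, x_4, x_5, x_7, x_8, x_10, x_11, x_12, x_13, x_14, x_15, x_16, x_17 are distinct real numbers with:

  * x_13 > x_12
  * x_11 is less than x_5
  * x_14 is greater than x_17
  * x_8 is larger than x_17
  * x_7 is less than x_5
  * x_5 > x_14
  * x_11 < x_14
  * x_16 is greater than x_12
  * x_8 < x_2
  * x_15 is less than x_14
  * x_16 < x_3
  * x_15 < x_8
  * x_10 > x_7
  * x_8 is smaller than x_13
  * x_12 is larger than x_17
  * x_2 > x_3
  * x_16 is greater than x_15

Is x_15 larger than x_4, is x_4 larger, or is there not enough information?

Following every chain through x_15: above x_15 we get x_14, x_8, x_13, x_16, x_3, x_5, x_2.
x_4 is not reached, and no chain runs the other way from x_4 to x_15.
So the given relations leave the order of x_15 and x_4 undetermined.

undetermined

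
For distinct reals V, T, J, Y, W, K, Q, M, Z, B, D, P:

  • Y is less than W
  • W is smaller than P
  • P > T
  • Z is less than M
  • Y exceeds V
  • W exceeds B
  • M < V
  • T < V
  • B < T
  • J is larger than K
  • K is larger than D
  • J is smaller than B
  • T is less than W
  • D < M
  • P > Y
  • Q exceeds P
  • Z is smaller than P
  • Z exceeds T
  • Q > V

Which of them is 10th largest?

J

Piecing the relations together gives one ordering: D < K < J < B < T < Z < M < V < Y < W < P < Q.
Counting 10 from the largest end gives J.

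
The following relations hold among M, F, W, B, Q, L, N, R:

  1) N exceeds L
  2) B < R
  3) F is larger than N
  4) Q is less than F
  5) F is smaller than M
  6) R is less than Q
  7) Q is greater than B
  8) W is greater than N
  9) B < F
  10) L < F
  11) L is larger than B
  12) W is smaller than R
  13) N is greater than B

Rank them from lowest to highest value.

Each adjacent pair is fixed by a given relation: B < L; L < N; N < W; W < R; R < Q; Q < F; F < M. Chaining them end to end gives the full order.

B < L < N < W < R < Q < F < M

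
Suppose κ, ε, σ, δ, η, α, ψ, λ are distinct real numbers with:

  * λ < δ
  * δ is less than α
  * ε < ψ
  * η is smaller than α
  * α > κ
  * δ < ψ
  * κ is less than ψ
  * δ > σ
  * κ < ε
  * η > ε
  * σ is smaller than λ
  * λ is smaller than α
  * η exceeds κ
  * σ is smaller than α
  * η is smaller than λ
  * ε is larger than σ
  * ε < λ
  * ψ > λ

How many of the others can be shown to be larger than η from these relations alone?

4

From η the given relations immediately reach λ, α.
From those, δ, ψ — 4 in total.
No other element is forced above η by the given relations, so the count is 4.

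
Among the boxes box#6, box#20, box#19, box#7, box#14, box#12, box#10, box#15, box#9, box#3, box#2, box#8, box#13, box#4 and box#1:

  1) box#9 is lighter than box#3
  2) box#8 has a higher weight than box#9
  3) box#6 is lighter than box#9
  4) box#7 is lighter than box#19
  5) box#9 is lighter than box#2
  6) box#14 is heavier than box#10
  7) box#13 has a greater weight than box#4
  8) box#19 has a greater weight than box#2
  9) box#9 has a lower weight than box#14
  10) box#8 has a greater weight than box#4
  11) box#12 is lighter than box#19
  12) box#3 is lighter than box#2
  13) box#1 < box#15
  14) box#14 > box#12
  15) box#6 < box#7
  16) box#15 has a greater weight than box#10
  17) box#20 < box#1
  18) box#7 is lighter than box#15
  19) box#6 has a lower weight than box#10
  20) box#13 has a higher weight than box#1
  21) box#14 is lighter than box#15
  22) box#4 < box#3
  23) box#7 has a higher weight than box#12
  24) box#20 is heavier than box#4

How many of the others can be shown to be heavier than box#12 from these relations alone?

Directly above box#12: box#7, box#14, box#19.
One step further: box#15 (4 so far).
No other element is forced above box#12 by the given relations, so the count is 4.

4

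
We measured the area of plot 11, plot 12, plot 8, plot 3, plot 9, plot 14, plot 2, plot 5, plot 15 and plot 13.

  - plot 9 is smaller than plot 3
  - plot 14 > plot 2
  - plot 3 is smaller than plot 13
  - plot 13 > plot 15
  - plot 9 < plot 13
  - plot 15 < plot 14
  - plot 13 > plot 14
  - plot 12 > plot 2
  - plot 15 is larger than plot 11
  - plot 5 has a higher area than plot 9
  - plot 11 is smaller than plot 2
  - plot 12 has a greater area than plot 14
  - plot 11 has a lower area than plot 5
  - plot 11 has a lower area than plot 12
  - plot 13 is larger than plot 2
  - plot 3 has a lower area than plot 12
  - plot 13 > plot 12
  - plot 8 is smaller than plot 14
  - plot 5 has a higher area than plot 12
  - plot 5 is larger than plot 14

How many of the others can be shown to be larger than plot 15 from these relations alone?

4

From plot 15 the given relations immediately reach plot 14, plot 13.
From those, plot 12, plot 5 — 4 in total.
No other element is forced above plot 15 by the given relations, so the count is 4.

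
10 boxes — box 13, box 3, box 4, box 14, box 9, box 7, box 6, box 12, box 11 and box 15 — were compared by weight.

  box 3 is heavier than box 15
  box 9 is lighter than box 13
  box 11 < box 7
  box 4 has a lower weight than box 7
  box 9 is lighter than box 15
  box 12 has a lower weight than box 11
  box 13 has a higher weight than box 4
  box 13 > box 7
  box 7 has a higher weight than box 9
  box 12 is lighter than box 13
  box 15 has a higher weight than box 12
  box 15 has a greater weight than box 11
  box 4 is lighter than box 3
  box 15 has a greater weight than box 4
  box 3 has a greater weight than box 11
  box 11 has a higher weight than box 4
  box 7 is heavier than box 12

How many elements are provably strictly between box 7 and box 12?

Chaining upward from box 12 reaches: box 11, box 15, box 3, box 13.
Chaining downward from box 7 reaches: box 9, box 4, box 11.
Strictly between box 12 and box 7 are those in both lists: box 11 — 1 element.

1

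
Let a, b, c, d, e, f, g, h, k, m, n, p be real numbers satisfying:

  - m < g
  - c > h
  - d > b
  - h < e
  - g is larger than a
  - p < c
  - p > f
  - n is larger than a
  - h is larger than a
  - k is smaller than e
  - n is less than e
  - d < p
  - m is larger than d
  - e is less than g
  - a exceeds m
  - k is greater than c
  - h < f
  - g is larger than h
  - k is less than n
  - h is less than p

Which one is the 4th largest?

k

The consecutive relations fix a unique order: b < d < m < a < h < f < p < c < k < n < e < g.
The 4th largest is k.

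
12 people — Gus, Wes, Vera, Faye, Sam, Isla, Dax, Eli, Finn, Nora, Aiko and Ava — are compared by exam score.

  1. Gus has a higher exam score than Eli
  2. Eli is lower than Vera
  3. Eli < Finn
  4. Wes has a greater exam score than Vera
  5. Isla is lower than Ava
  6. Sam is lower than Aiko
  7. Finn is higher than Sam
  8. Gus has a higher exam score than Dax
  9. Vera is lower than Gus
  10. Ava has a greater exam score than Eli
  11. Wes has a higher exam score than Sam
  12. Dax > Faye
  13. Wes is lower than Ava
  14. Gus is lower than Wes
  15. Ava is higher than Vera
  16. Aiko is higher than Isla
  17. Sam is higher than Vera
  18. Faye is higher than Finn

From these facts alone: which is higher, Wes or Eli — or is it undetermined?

Eli < Vera < Sam < Finn < Faye < Dax < Gus < Wes, by transitivity through Vera, Sam, Finn, Faye, Dax, Gus.
So Wes is higher.

Wes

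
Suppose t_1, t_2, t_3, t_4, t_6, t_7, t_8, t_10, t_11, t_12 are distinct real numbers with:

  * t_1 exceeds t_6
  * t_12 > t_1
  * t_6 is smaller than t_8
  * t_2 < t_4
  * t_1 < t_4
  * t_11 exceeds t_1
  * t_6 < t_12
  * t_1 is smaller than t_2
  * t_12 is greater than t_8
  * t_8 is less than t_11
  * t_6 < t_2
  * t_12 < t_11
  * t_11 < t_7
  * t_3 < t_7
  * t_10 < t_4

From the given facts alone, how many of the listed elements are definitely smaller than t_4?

From t_4 the given relations immediately reach t_10, t_1, t_2.
From those, t_6 — 4 in total.
Nothing else is reachable below t_4; 4 in all.

4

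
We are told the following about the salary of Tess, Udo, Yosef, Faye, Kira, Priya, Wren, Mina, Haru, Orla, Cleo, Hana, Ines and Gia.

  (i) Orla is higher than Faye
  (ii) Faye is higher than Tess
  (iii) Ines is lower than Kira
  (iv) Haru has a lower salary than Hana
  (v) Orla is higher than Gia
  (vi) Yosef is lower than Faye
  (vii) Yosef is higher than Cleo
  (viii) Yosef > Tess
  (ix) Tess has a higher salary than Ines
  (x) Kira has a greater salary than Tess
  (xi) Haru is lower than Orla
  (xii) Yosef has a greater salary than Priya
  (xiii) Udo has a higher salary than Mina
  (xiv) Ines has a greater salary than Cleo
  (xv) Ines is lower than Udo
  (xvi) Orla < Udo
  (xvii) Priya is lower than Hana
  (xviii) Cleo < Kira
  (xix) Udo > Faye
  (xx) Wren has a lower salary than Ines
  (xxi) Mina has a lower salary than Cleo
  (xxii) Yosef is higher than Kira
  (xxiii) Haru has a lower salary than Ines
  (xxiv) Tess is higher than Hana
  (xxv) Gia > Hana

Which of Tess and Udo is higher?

Tess < Kira and Kira < Yosef give Tess < Yosef.
With Yosef < Faye: Tess < Kira < Yosef < Faye.
Then Faye < Orla extends the chain to Orla.
Then Orla < Udo extends the chain to Udo.
So Tess < Udo; Udo is the higher of the two.

Udo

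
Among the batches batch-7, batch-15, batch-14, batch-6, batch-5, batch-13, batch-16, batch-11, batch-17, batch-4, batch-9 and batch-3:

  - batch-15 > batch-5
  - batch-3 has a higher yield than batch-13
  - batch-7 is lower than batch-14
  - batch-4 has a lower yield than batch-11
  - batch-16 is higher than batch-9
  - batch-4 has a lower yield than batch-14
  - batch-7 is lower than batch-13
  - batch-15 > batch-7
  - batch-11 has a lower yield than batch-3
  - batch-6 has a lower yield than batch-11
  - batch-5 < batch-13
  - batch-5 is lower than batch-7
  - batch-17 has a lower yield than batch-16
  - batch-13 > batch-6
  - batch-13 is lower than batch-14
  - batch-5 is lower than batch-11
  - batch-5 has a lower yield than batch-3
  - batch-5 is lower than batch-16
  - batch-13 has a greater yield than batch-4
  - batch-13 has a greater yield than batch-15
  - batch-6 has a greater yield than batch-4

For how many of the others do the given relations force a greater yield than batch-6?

The elements the relations force above batch-6 are batch-11, batch-13, batch-3, batch-14 — no chain reaches any other.
That is 4.

4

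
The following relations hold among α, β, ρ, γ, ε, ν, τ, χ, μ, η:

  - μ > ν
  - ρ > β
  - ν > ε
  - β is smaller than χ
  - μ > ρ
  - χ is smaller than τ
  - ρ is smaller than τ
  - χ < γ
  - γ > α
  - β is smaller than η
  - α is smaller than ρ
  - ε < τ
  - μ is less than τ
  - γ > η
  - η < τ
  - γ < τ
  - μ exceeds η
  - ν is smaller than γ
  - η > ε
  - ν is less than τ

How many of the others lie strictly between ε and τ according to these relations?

Chaining upward from ε reaches: η, ν, γ, μ.
Chaining downward from τ reaches: β, η, χ, ν, α, ρ, γ, μ.
Strictly between ε and τ are those in both lists: η, ν, γ, μ — 4 elements.

4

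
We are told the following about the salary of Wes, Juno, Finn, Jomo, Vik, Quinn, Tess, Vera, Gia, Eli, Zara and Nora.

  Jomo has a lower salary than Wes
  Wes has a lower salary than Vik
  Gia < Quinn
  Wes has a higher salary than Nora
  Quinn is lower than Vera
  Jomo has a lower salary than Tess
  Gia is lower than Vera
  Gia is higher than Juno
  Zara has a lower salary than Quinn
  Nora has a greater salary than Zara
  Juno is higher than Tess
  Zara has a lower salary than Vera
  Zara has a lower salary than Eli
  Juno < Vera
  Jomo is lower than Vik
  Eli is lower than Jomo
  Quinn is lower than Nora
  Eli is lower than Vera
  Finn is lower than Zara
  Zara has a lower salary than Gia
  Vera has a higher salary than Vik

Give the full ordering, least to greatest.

The consecutive links are each given: Finn < Zara; Zara < Eli; Eli < Jomo; Jomo < Tess; Tess < Juno; Juno < Gia; Gia < Quinn; Quinn < Nora; Nora < Wes; Wes < Vik; Vik < Vera.

Finn < Zara < Eli < Jomo < Tess < Juno < Gia < Quinn < Nora < Wes < Vik < Vera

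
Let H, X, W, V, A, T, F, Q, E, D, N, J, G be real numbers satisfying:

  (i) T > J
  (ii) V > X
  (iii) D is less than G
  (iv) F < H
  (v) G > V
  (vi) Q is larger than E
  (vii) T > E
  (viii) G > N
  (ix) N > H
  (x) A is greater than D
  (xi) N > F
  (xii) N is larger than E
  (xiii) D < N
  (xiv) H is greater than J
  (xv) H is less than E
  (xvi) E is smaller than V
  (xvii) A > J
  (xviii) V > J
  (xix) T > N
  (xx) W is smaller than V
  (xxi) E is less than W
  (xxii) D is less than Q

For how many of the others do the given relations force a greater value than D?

5

From D the given relations immediately reach A, N, Q, G.
From those, T — 5 in total.
Nothing else is reachable above D; 5 in all.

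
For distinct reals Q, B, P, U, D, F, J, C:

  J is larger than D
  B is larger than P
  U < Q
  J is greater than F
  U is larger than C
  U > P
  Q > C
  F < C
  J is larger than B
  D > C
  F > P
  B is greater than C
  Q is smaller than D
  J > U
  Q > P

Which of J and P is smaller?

P

P < F < C < U < Q < D < J, by transitivity through F, C, U, Q, D.
So P < J; P is the smaller of the two.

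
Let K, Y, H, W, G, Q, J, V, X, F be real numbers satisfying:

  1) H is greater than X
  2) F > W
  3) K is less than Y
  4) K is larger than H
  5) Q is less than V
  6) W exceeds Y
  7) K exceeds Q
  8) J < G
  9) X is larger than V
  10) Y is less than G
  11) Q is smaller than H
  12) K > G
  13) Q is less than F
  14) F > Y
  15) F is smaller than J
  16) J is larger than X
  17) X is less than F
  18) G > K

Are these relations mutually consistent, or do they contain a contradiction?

inconsistent

We have G < K stated directly, yet also K < Y < W < F < J < G by chaining the others — so K < G. Contradiction.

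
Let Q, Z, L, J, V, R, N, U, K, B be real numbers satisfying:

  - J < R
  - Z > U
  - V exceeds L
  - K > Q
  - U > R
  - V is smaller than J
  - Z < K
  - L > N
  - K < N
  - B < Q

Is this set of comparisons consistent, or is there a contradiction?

inconsistent

We have Z < K stated directly, yet also K < N < L < V < J < R < U < Z by chaining the others — so K < Z. Contradiction.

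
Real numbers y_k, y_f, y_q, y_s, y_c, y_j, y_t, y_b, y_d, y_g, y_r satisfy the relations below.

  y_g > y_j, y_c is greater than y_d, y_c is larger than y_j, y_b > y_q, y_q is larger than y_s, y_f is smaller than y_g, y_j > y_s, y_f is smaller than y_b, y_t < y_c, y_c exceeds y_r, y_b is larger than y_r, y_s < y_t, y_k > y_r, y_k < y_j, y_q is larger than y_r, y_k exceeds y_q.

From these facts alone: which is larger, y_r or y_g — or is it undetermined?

y_g

y_r < y_q and y_q < y_k give y_r < y_k.
With y_k < y_j: y_r < y_q < y_k < y_j.
Then y_j < y_g extends the chain to y_g.
So y_g is larger.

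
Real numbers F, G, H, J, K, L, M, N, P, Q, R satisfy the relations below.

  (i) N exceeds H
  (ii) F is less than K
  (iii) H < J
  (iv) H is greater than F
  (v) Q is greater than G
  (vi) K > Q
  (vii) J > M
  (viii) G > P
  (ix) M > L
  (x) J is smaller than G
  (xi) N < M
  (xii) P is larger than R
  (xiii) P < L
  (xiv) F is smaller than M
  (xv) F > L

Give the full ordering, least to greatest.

Each adjacent pair is fixed by a given relation: R < P; P < L; L < F; F < H; H < N; N < M; M < J; J < G; G < Q; Q < K. Chaining them end to end gives the full order.

R < P < L < F < H < N < M < J < G < Q < K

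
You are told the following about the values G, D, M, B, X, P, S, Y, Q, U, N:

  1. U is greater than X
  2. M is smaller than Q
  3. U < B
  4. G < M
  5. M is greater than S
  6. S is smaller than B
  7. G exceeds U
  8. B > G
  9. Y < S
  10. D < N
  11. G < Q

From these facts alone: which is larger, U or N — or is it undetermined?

undetermined

Following every chain through N: below N we get D.
U is not reached, and no chain runs the other way from U to N.
So the given relations leave the order of N and U undetermined.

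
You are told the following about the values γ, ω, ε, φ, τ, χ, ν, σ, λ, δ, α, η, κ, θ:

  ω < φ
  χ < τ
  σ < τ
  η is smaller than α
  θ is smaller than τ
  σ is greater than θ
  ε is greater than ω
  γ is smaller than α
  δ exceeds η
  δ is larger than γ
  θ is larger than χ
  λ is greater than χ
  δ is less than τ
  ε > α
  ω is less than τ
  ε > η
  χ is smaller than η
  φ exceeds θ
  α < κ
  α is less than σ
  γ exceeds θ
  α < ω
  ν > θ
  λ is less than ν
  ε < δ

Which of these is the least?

χ

Chaining upward from χ: directly above it, λ, θ, η, τ; then γ, α, ε, δ, σ, φ, ν; then ω, κ.
That covers every other element, and nothing is given below χ, so χ is the least.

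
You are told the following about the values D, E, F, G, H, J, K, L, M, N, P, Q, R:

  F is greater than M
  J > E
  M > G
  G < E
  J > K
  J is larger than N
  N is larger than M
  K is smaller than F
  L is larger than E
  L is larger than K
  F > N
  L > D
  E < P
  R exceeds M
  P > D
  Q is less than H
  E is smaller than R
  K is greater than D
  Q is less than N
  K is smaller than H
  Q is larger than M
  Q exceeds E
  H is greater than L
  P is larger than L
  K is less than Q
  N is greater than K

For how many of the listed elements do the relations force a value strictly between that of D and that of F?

The relations place D below F. An element lies strictly between them when it is forced above D and also forced below F.
Above D: {K, Q, N, L, H, J, P}. Below F: {K, G, M, E, Q, N}.
Intersection: {K, Q, N} — 3.

3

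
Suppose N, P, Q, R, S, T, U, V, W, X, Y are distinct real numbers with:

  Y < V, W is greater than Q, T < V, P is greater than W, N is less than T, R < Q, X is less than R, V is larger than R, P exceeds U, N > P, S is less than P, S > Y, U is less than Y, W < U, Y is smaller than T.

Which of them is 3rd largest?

Chaining the given pairs: X < R < Q < W < U < Y < S < P < N < T < V.
The 3rd largest is N.

N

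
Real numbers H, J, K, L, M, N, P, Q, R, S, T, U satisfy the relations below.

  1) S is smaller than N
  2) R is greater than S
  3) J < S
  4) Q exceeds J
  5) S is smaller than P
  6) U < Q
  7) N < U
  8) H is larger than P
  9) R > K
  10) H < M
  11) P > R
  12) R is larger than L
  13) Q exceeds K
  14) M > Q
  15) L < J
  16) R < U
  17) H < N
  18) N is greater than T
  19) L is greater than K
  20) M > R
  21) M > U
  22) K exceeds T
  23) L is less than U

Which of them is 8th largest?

Piecing the relations together gives one ordering: T < K < L < J < S < R < P < H < N < U < Q < M.
The 8th largest is S.

S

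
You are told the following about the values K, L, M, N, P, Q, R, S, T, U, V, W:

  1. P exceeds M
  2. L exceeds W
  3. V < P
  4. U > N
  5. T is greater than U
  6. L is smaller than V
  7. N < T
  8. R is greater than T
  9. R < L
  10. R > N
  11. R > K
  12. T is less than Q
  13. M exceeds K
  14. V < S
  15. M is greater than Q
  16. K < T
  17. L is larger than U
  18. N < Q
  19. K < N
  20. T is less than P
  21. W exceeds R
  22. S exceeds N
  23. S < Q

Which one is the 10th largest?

U

Chaining the given pairs: K < N < U < T < R < W < L < V < S < Q < M < P.
The 10th largest is U.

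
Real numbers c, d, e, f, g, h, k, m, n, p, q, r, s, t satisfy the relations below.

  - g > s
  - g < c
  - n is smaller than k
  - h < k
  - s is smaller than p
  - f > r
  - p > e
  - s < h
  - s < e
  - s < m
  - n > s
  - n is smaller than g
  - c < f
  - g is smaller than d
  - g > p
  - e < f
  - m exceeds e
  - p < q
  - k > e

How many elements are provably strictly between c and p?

The relations place p below c. An element lies strictly between them when it is forced above p and also forced below c.
Above p: {g, q, f, d}. Below c: {s, e, n, g}.
Intersection: {g} — 1.

1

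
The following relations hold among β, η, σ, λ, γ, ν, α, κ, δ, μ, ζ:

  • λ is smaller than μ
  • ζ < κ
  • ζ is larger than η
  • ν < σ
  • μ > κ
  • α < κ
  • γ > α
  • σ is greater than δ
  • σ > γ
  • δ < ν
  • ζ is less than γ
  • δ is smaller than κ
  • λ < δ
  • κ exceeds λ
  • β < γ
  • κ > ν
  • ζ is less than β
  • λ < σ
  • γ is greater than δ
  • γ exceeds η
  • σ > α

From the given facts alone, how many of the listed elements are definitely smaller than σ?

8

The elements the relations force below σ are η, ζ, β, λ, α, δ, ν, γ — no chain reaches any other.
That is 8.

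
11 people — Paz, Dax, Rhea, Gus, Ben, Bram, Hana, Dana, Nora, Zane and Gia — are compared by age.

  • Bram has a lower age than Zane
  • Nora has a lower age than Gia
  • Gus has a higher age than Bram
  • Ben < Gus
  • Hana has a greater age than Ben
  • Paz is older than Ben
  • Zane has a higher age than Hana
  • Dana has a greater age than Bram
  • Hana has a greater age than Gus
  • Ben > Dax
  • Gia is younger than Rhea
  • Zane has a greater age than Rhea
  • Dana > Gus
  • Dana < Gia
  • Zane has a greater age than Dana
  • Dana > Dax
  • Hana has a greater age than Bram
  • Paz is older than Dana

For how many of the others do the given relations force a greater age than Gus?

From Gus the given relations immediately reach Hana, Dana.
From those, Paz, Gia, Zane — 5 in total.
From those, Rhea — 6 in total.
No other element is forced above Gus by the given relations, so the count is 6.

6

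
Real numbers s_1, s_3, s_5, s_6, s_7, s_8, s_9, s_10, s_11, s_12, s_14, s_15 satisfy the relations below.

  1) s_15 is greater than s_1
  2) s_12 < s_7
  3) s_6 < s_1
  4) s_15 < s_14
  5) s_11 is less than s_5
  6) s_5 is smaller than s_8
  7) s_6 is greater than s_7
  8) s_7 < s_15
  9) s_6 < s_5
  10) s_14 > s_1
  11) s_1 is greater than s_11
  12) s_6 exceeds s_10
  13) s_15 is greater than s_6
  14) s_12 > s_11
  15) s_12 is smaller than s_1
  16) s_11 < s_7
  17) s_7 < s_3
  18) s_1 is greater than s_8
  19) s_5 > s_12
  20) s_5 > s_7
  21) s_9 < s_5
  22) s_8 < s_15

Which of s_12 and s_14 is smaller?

s_12 < s_7 < s_6 < s_5 < s_8 < s_15 < s_14, by transitivity through s_7, s_6, s_5, s_8, s_15.
So s_12 < s_14; s_12 is the smaller of the two.

s_12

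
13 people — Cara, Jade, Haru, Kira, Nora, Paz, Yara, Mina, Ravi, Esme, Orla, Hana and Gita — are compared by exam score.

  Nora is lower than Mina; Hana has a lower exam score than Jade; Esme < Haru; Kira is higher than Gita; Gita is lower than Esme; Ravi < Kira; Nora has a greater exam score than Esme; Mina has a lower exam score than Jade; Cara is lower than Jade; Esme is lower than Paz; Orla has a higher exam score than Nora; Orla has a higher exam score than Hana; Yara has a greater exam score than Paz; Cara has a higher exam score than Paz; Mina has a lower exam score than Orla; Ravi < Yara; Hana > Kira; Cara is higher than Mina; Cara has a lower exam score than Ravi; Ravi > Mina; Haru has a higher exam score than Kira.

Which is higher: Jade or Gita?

Gita < Esme and Esme < Nora give Gita < Nora.
With Nora < Mina: Gita < Esme < Nora < Mina.
Then Mina < Cara extends the chain to Cara.
With Cara < Ravi: Gita < Esme < Nora < Mina < Cara < Ravi.
Then Ravi < Kira extends the chain to Kira.
Then Kira < Hana extends the chain to Hana.
With Hana < Jade: Gita < Esme < Nora < Mina < Cara < Ravi < Kira < Hana < Jade.
So Gita < Jade; Jade is the higher of the two.

Jade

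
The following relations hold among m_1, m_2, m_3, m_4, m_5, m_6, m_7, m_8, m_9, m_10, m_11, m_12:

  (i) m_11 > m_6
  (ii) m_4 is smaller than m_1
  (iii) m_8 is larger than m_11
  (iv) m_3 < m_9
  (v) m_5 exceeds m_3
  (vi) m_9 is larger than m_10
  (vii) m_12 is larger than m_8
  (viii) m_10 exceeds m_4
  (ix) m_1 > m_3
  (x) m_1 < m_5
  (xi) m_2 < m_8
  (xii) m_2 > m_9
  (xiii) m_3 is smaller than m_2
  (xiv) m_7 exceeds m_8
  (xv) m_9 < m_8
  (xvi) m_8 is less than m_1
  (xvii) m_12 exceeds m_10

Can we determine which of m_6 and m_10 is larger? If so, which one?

Following every chain through m_6: above m_6 we get m_11, m_8, m_1, m_7, m_12, m_5.
m_10 is not reached, and no chain runs the other way from m_10 to m_6.
So the given relations leave the order of m_6 and m_10 undetermined.

undetermined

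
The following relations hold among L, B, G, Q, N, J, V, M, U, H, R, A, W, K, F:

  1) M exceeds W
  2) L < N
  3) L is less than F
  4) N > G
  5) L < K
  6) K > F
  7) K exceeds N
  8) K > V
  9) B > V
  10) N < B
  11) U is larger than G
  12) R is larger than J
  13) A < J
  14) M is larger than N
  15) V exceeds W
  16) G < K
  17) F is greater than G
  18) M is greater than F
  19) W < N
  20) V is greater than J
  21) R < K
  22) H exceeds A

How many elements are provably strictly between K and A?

3

The relations place A below K. An element lies strictly between them when it is forced above A and also forced below K.
Above A: {J, R, V, H, B}. Below K: {L, W, G, J, N, R, V, F}.
Intersection: {J, R, V} — 3.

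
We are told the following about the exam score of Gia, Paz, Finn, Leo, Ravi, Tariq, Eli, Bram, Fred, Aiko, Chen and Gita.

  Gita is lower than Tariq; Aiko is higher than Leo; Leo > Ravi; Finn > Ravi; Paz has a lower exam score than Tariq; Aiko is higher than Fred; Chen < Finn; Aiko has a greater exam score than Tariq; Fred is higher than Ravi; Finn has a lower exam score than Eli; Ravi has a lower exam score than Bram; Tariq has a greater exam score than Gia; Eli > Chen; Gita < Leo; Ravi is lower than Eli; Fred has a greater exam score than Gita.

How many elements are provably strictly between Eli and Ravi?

1

Chaining upward from Ravi reaches: Finn, Bram, Leo, Fred, Aiko.
Chaining downward from Eli reaches: Chen, Finn.
Strictly between Ravi and Eli are those in both lists: Finn — 1 element.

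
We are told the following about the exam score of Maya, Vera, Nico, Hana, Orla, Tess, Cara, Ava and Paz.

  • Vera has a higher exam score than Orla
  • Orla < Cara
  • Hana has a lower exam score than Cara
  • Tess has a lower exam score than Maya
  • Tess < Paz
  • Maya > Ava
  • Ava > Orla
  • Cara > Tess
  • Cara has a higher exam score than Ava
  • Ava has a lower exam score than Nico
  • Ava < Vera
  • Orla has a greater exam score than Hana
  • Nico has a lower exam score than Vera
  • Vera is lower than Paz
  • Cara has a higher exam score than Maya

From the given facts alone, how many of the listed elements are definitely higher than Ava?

The elements the relations force above Ava are Nico, Vera, Paz, Maya, Cara — no chain reaches any other.
That is 5.

5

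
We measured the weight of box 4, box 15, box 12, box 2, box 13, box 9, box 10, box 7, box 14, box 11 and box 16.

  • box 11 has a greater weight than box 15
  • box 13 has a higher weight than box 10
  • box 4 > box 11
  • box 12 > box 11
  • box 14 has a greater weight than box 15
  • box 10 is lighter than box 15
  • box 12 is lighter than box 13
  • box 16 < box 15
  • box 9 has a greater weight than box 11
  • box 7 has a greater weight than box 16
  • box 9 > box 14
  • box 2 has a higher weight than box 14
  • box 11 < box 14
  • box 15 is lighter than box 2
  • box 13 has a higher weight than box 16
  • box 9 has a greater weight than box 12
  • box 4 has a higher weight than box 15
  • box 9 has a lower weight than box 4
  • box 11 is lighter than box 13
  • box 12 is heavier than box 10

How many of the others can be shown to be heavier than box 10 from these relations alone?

8

Directly above box 10: box 15, box 12, box 13.
One step further: box 11, box 14, box 2, box 9, box 4 (8 so far).
No other element is forced above box 10 by the given relations, so the count is 8.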